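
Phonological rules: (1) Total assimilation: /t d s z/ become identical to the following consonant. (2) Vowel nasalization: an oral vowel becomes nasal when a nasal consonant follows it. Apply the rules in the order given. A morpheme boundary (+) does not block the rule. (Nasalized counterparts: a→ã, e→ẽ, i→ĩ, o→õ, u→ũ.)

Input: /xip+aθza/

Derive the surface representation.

[xip+aθza]

Rule 1: no segment meets the rule's conditions; no change.
After rule 1: xip+aθza
Rule 2: no segment meets the rule's conditions; no change.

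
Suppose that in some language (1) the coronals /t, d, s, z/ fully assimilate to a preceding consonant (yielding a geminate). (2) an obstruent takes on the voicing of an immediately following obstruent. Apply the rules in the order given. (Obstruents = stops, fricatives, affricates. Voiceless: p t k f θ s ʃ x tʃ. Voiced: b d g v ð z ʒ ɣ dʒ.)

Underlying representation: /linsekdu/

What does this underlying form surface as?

Rule 1: /s/ after /n/ → [n] (total assimilation)
Rule 1: /d/ after /k/ → [k] (total assimilation)
After rule 1: linnekku
Rule 2: no segment meets the rule's conditions; no change.

[linnekku]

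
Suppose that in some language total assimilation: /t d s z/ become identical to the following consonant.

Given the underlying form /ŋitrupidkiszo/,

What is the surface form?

/t/ before /r/ → [r] (total assimilation)
/d/ before /k/ → [k] (total assimilation)
/s/ before /z/ → [z] (total assimilation)

[ŋirrupikkizzo]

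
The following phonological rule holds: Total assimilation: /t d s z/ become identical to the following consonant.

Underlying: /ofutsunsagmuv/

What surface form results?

[ofussunsagmuv]

/t/ before /s/ → [s] (total assimilation)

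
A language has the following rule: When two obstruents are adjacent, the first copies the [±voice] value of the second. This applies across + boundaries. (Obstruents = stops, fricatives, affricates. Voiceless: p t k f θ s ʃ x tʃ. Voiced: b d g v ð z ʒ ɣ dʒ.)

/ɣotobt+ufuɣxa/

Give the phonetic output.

/b/ before /t/ (voiceless) → [p]
/ɣ/ before /x/ (voiceless) → [x]

[ɣotopt+ufuxxa]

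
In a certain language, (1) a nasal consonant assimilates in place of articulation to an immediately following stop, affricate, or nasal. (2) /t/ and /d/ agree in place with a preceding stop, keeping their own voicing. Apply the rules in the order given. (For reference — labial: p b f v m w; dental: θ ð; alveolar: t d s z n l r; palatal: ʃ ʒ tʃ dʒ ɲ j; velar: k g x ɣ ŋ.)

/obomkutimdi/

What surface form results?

[oboŋkutindi]

Rule 1: /m/ before /k/ (velar) → [ŋ]
Rule 1: /m/ before /d/ (alveolar) → [n]
After rule 1: oboŋkutindi
Rule 2: no segment meets the rule's conditions; no change.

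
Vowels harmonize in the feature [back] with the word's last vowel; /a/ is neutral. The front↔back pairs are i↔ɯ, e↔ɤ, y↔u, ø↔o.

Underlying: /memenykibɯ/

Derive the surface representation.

/e/ harmonizes with /ɯ/ ([+back]) → [ɤ]
/e/ harmonizes with /ɯ/ ([+back]) → [ɤ]
/y/ harmonizes with /ɯ/ ([+back]) → [u]
/i/ harmonizes with /ɯ/ ([+back]) → [ɯ]

[mɤmɤnukɯbɯ]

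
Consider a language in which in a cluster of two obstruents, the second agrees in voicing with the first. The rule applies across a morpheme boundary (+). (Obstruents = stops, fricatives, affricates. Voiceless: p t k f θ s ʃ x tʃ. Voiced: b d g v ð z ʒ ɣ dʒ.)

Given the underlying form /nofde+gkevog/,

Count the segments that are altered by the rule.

2

/d/ after /f/ (voiceless) → [t]
/k/ after /g/ (voiced) → [g]
2 segments change.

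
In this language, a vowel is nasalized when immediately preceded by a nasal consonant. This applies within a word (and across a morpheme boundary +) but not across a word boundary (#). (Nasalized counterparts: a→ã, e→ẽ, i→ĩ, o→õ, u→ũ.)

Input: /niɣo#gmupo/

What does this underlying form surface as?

/i/ after nasal /n/ → [ĩ]
/u/ after nasal /m/ → [ũ]

[nĩɣo#gmũpo]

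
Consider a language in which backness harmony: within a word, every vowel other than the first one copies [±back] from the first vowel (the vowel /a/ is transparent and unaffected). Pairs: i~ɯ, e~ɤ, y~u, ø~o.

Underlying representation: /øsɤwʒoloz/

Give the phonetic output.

[øsewʒøløz]

/ɤ/ harmonizes with /ø/ ([-back]) → [e]
/o/ harmonizes with /ø/ ([-back]) → [ø]
/o/ harmonizes with /ø/ ([-back]) → [ø]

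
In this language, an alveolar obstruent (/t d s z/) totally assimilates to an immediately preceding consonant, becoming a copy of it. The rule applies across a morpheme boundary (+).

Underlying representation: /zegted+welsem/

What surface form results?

[zegged+wellem]

/t/ after /g/ → [g] (total assimilation)
/s/ after /l/ → [l] (total assimilation)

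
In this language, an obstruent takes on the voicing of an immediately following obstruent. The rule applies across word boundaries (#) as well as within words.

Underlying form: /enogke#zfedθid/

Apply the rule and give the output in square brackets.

/g/ before /k/ (voiceless) → [k]
/z/ before /f/ (voiceless) → [s]
/d/ before /θ/ (voiceless) → [t]

[enokke#sfetθid]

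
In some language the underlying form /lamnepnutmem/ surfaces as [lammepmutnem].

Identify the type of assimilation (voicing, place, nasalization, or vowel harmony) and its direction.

/n/→[m] /n/→[m] /m/→[n].
Each target copies a feature from the preceding segment, so the direction is progressive.

place assimilation, progressive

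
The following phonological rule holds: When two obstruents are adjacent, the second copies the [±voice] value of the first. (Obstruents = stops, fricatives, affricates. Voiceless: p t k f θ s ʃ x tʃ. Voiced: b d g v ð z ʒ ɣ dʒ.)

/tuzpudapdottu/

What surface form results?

/p/ after /z/ (voiced) → [b]
/d/ after /p/ (voiceless) → [t]

[tuzbudaptottu]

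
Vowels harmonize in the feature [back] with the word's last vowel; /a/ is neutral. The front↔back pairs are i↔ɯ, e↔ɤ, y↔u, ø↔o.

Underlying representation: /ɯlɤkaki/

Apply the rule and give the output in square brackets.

/ɯ/ harmonizes with /i/ ([-back]) → [i]
/ɤ/ harmonizes with /i/ ([-back]) → [e]

[ilekaki]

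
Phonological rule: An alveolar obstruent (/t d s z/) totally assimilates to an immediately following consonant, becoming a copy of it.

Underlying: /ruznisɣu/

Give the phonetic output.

/z/ before /n/ → [n] (total assimilation)
/s/ before /ɣ/ → [ɣ] (total assimilation)

[runniɣɣu]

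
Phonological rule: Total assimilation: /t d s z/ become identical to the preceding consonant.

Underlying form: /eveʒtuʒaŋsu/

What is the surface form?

[eveʒʒuʒaŋŋu]

/t/ after /ʒ/ → [ʒ] (total assimilation)
/s/ after /ŋ/ → [ŋ] (total assimilation)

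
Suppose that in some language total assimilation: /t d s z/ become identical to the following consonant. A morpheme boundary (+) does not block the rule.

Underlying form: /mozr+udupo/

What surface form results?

[morr+udupo]

/z/ before /r/ → [r] (total assimilation)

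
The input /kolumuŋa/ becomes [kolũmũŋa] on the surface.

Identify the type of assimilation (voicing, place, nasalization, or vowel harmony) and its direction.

/u/→[ũ] /u/→[ũ].
Each target copies a feature from the following segment, so the direction is regressive.

nasalization, regressive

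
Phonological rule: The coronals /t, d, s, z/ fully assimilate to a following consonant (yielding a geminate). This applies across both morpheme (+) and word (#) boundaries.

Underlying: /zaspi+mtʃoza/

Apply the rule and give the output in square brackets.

/s/ before /p/ → [p] (total assimilation)

[zappi+mtʃoza]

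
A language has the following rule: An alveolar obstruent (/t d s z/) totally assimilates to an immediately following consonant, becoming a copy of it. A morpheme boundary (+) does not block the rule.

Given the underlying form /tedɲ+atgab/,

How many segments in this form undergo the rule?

2

/d/ before /ɲ/ → [ɲ] (total assimilation)
/t/ before /g/ → [g] (total assimilation)
2 segments change.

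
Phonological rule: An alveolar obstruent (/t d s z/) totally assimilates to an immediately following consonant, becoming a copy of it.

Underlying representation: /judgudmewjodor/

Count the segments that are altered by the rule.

/d/ before /g/ → [g] (total assimilation)
/d/ before /m/ → [m] (total assimilation)
2 segments change.

2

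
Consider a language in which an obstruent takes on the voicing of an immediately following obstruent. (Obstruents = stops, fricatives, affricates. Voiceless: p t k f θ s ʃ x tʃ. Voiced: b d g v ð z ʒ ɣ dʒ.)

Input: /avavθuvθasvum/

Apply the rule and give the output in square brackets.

[avafθufθazvum]

/v/ before /θ/ (voiceless) → [f]
/v/ before /θ/ (voiceless) → [f]
/s/ before /v/ (voiced) → [z]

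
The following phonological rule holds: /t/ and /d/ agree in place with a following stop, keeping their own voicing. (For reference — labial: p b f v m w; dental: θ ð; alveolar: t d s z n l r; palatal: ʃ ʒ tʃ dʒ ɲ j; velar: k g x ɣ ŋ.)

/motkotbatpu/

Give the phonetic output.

/t/ before /k/ (velar) → [k]
/t/ before /b/ (labial) → [p]
/t/ before /p/ (labial) → [p]

[mokkopbappu]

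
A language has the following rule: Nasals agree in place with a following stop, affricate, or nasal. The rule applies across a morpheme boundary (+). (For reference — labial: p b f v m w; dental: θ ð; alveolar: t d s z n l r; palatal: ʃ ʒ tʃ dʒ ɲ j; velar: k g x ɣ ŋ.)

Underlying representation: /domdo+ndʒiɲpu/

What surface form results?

/m/ before /d/ (alveolar) → [n]
/n/ before /dʒ/ (palatal) → [ɲ]
/ɲ/ before /p/ (labial) → [m]

[dondo+ɲdʒimpu]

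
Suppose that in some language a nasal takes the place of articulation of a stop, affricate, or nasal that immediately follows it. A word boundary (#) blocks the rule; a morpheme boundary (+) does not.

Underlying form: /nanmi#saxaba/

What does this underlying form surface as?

/n/ before /m/ (labial) → [m]

[nammi#saxaba]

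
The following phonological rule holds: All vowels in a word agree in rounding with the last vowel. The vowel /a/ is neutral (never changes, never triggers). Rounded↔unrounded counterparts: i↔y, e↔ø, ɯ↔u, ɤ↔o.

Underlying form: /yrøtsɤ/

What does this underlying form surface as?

/y/ harmonizes with /ɤ/ ([-round]) → [i]
/ø/ harmonizes with /ɤ/ ([-round]) → [e]

[iretsɤ]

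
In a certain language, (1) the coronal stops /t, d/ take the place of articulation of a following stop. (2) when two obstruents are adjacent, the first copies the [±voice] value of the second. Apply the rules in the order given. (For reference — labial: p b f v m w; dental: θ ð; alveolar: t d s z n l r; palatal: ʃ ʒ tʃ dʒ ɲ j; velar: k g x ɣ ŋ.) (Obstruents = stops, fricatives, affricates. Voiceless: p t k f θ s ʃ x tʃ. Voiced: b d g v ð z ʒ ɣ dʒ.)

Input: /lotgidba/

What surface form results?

[loggibba]

Rule 1: /t/ before /g/ (velar) → [k]
Rule 1: /d/ before /b/ (labial) → [b]
After rule 1: lokgibba
Rule 2: /k/ before /g/ (voiced) → [g]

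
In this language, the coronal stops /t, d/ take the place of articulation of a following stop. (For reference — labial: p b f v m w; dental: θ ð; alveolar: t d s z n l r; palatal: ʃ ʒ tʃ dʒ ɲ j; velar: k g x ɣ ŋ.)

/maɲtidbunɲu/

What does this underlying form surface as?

[maɲtibbunɲu]

/d/ before /b/ (labial) → [b]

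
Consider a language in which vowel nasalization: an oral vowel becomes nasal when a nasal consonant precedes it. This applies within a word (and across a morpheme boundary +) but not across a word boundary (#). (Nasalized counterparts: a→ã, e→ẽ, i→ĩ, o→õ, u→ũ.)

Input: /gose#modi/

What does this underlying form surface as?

/o/ after nasal /m/ → [õ]

[gose#mõdi]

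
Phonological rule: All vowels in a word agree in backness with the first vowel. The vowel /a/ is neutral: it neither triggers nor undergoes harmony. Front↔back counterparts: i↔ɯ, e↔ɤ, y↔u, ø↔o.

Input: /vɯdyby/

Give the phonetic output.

[vɯdubu]

/y/ harmonizes with /ɯ/ ([+back]) → [u]
/y/ harmonizes with /ɯ/ ([+back]) → [u]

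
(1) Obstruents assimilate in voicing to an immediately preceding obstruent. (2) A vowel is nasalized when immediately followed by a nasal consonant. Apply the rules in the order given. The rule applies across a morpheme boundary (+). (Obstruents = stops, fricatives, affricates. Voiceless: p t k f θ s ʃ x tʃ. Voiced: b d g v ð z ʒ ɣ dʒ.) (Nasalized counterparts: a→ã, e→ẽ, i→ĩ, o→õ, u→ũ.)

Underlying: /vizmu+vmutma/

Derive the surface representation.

Rule 1: no segment meets the rule's conditions; no change.
After rule 1: vizmu+vmutma
Rule 2: no segment meets the rule's conditions; no change.

[vizmu+vmutma]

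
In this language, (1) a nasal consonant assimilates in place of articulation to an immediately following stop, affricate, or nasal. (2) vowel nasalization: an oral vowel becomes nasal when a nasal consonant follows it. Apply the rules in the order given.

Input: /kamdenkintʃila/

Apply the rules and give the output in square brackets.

Rule 1: /m/ before /d/ (alveolar) → [n]
Rule 1: /n/ before /k/ (velar) → [ŋ]
Rule 1: /n/ before /tʃ/ (palatal) → [ɲ]
After rule 1: kandeŋkiɲtʃila
Rule 2: /a/ before nasal /n/ → [ã]
Rule 2: /e/ before nasal /ŋ/ → [ẽ]
Rule 2: /i/ before nasal /ɲ/ → [ĩ]

[kãndẽŋkĩɲtʃila]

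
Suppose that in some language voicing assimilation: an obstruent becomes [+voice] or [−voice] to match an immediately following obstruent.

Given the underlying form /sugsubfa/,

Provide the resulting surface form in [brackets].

/g/ before /s/ (voiceless) → [k]
/b/ before /f/ (voiceless) → [p]

[suksupfa]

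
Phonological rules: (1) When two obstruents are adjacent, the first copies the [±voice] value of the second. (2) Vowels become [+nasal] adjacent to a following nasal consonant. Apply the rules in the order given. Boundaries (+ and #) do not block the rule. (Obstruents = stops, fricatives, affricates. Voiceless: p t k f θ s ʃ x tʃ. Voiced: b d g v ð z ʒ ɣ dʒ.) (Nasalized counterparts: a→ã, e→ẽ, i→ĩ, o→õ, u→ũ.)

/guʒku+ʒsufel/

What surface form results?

[guʃku+ʃsufel]

Rule 1: /ʒ/ before /k/ (voiceless) → [ʃ]
Rule 1: /ʒ/ before /s/ (voiceless) → [ʃ]
After rule 1: guʃku+ʃsufel
Rule 2: no segment meets the rule's conditions; no change.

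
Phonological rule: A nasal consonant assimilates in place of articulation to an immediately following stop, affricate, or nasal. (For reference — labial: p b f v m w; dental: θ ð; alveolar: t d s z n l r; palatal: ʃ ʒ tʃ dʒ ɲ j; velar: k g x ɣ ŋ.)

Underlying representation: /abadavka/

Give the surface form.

[abadavka]

no segment meets the rule's conditions; no change.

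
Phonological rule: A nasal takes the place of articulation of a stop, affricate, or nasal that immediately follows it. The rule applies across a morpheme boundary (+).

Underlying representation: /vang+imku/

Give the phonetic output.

[vaŋg+iŋku]

/n/ before /g/ (velar) → [ŋ]
/m/ before /k/ (velar) → [ŋ]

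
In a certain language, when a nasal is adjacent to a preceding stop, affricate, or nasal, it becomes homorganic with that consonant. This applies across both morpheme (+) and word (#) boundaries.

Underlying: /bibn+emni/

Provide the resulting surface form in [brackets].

/n/ after /b/ (labial) → [m]
/n/ after /m/ (labial) → [m]

[bibm+emmi]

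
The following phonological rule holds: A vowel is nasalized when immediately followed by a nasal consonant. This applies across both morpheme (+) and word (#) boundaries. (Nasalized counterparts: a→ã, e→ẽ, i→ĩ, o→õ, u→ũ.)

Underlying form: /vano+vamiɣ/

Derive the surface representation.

[vãno+vãmiɣ]

/a/ before nasal /n/ → [ã]
/a/ before nasal /m/ → [ã]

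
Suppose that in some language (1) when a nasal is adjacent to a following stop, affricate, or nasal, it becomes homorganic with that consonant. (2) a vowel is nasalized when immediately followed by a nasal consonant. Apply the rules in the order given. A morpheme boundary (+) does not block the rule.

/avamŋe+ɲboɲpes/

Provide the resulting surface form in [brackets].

Rule 1: /m/ before /ŋ/ (velar) → [ŋ]
Rule 1: /ɲ/ before /b/ (labial) → [m]
Rule 1: /ɲ/ before /p/ (labial) → [m]
After rule 1: avaŋŋe+mbompes
Rule 2: /a/ before nasal /ŋ/ → [ã]
Rule 2: /e/ before nasal /m/ → [ẽ]
Rule 2: /o/ before nasal /m/ → [õ]

[avãŋŋẽ+mbõmpes]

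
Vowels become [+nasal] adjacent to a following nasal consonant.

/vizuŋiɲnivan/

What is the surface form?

[vizũŋĩɲnivãn]

/u/ before nasal /ŋ/ → [ũ]
/i/ before nasal /ɲ/ → [ĩ]
/a/ before nasal /n/ → [ã]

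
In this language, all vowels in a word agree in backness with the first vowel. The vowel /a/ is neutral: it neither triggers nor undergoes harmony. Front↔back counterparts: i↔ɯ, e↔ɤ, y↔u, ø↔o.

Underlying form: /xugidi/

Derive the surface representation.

[xugɯdɯ]

/i/ harmonizes with /u/ ([+back]) → [ɯ]
/i/ harmonizes with /u/ ([+back]) → [ɯ]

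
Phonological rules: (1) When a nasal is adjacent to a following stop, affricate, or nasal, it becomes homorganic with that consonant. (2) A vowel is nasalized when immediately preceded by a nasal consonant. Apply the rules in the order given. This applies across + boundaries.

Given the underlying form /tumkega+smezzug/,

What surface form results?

Rule 1: /m/ before /k/ (velar) → [ŋ]
After rule 1: tuŋkega+smezzug
Rule 2: /e/ after nasal /m/ → [ẽ]

[tuŋkega+smẽzzug]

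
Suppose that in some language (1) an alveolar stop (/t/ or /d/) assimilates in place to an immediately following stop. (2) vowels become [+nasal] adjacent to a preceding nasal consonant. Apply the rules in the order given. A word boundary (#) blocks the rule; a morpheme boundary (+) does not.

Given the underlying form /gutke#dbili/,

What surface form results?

Rule 1: /t/ before /k/ (velar) → [k]
Rule 1: /d/ before /b/ (labial) → [b]
After rule 1: gukke#bbili
Rule 2: no segment meets the rule's conditions; no change.

[gukke#bbili]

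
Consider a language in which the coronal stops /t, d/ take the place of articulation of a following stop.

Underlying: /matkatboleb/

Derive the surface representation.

[makkapboleb]

/t/ before /k/ (velar) → [k]
/t/ before /b/ (labial) → [p]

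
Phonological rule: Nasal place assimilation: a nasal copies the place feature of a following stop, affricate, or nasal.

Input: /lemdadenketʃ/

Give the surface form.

/m/ before /d/ (alveolar) → [n]
/n/ before /k/ (velar) → [ŋ]

[lendadeŋketʃ]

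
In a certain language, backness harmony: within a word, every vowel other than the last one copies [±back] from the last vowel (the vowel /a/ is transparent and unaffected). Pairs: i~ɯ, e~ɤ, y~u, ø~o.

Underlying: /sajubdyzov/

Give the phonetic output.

/y/ harmonizes with /o/ ([+back]) → [u]

[sajubduzov]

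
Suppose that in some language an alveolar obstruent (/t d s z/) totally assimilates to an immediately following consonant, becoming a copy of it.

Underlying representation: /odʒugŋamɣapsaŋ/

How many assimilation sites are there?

0

No segment meets the rule's conditions.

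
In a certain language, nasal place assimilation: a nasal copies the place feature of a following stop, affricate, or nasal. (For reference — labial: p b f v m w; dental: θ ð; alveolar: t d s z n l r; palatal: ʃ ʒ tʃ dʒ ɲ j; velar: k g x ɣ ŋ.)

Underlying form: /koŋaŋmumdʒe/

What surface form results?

/ŋ/ before /m/ (labial) → [m]
/m/ before /dʒ/ (palatal) → [ɲ]

[koŋammuɲdʒe]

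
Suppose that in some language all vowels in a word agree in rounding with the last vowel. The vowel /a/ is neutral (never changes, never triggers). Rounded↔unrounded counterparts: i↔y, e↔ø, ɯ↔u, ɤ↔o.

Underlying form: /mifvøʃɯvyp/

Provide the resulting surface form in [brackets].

/i/ harmonizes with /y/ ([+round]) → [y]
/ɯ/ harmonizes with /y/ ([+round]) → [u]

[myfvøʃuvyp]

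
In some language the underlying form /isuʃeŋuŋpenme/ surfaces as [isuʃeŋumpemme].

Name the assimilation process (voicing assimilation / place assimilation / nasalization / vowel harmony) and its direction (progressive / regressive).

place assimilation, regressive

/ŋ/→[m] /n/→[m].
Each target copies a feature from the following segment, so the direction is regressive.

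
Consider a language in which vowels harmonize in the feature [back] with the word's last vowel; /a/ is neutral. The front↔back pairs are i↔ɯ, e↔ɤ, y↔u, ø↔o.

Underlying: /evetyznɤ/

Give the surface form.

/e/ harmonizes with /ɤ/ ([+back]) → [ɤ]
/e/ harmonizes with /ɤ/ ([+back]) → [ɤ]
/y/ harmonizes with /ɤ/ ([+back]) → [u]

[ɤvɤtuznɤ]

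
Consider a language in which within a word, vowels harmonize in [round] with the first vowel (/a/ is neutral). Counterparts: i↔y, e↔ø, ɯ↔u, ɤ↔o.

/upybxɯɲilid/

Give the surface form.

[upybxuɲylyd]

/ɯ/ harmonizes with /u/ ([+round]) → [u]
/i/ harmonizes with /u/ ([+round]) → [y]
/i/ harmonizes with /u/ ([+round]) → [y]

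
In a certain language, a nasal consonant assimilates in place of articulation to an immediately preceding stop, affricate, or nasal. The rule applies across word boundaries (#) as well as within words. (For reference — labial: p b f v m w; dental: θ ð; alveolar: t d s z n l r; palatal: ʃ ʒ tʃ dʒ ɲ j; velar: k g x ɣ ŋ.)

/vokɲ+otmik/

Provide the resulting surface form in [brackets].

/ɲ/ after /k/ (velar) → [ŋ]
/m/ after /t/ (alveolar) → [n]

[vokŋ+otnik]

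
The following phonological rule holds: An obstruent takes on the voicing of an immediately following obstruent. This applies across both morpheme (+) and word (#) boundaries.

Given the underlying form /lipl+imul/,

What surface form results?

[lipl+imul]

no segment meets the rule's conditions; no change.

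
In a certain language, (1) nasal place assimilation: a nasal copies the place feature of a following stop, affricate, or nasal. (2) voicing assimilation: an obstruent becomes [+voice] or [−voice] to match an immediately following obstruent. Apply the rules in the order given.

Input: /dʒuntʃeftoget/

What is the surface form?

[dʒuɲtʃeftoget]

Rule 1: /n/ before /tʃ/ (palatal) → [ɲ]
After rule 1: dʒuɲtʃeftoget
Rule 2: no segment meets the rule's conditions; no change.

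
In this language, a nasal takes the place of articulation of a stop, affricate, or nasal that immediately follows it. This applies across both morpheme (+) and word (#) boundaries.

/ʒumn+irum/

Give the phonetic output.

[ʒunn+irum]

/m/ before /n/ (alveolar) → [n]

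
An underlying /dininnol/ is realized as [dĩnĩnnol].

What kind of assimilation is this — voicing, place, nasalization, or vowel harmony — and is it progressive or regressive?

nasalization, regressive

/i/→[ĩ] /i/→[ĩ].
Each target copies a feature from the following segment, so the direction is regressive.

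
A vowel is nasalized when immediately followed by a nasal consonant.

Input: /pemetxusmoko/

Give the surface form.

[pẽmetxusmoko]

/e/ before nasal /m/ → [ẽ]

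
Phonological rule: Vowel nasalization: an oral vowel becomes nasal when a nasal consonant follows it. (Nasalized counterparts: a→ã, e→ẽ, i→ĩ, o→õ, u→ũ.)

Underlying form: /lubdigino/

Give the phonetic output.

/i/ before nasal /n/ → [ĩ]

[lubdigĩno]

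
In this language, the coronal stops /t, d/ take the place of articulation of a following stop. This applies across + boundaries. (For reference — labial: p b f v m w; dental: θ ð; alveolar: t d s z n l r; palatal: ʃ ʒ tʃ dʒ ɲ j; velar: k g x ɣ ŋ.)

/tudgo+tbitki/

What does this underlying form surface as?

[tuggo+pbikki]

/d/ before /g/ (velar) → [g]
/t/ before /b/ (labial) → [p]
/t/ before /k/ (velar) → [k]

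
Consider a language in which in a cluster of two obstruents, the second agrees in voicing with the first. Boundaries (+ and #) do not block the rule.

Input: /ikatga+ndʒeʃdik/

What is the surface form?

[ikatka+ndʒeʃtik]

/g/ after /t/ (voiceless) → [k]
/d/ after /ʃ/ (voiceless) → [t]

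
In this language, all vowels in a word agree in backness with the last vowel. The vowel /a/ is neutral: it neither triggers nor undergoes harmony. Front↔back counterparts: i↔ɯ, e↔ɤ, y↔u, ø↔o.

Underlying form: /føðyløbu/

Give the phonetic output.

/ø/ harmonizes with /u/ ([+back]) → [o]
/y/ harmonizes with /u/ ([+back]) → [u]
/ø/ harmonizes with /u/ ([+back]) → [o]

[foðulobu]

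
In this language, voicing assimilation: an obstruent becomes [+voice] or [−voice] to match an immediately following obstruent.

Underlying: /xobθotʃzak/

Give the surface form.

[xopθodʒzak]

/b/ before /θ/ (voiceless) → [p]
/tʃ/ before /z/ (voiced) → [dʒ]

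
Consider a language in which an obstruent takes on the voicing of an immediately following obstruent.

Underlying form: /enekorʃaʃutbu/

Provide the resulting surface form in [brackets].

/t/ before /b/ (voiced) → [d]

[enekorʃaʃudbu]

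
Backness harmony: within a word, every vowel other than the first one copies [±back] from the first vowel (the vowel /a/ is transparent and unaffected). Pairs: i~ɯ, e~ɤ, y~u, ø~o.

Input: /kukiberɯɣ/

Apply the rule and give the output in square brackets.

[kukɯbɤrɯɣ]

/i/ harmonizes with /u/ ([+back]) → [ɯ]
/e/ harmonizes with /u/ ([+back]) → [ɤ]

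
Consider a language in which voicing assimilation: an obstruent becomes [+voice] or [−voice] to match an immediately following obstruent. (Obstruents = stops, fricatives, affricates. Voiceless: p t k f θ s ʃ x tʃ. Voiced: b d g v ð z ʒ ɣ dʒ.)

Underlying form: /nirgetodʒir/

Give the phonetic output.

[nirgetodʒir]

no segment meets the rule's conditions; no change.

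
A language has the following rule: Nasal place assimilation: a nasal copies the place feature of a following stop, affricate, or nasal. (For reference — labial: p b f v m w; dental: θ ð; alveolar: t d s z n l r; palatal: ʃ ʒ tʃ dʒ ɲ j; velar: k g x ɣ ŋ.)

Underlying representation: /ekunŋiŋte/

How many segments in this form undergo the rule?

/n/ before /ŋ/ (velar) → [ŋ]
/ŋ/ before /t/ (alveolar) → [n]
2 segments change.

2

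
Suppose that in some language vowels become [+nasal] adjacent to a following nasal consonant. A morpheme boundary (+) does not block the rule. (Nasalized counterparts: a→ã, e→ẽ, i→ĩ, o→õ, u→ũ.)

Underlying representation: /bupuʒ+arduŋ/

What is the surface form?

[bupuʒ+ardũŋ]

/u/ before nasal /ŋ/ → [ũ]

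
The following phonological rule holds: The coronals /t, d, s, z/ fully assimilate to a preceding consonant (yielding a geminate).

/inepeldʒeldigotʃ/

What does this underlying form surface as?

[inepeldʒelligotʃ]

/d/ after /l/ → [l] (total assimilation)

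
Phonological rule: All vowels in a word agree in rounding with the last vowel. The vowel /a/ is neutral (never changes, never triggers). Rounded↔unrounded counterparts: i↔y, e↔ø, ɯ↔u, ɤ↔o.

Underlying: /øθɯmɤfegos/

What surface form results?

/ɯ/ harmonizes with /o/ ([+round]) → [u]
/ɤ/ harmonizes with /o/ ([+round]) → [o]
/e/ harmonizes with /o/ ([+round]) → [ø]

[øθumoføgos]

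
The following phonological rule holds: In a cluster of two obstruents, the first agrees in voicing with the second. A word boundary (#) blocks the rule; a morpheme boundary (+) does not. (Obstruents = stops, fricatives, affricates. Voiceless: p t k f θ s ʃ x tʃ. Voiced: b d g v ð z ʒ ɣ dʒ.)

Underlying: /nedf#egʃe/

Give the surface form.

/d/ before /f/ (voiceless) → [t]
/g/ before /ʃ/ (voiceless) → [k]

[netf#ekʃe]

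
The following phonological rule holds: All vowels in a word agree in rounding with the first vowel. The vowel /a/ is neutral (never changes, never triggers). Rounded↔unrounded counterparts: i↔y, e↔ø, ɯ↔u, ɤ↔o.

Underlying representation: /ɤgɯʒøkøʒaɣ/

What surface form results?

/ø/ harmonizes with /ɤ/ ([-round]) → [e]
/ø/ harmonizes with /ɤ/ ([-round]) → [e]

[ɤgɯʒekeʒaɣ]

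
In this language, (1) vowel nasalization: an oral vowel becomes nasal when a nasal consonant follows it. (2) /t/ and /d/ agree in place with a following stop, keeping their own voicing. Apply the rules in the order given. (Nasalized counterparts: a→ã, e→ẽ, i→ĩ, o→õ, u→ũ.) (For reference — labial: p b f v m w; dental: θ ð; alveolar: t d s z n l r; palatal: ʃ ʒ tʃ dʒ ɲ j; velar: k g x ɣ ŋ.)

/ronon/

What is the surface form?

[rõnõn]

Rule 1: /o/ before nasal /n/ → [õ]
Rule 1: /o/ before nasal /n/ → [õ]
After rule 1: rõnõn
Rule 2: no segment meets the rule's conditions; no change.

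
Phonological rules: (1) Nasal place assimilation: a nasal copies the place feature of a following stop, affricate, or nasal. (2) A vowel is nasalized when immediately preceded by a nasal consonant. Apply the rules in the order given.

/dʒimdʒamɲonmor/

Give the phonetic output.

[dʒiɲdʒaɲɲõmmõr]

Rule 1: /m/ before /dʒ/ (palatal) → [ɲ]
Rule 1: /m/ before /ɲ/ (palatal) → [ɲ]
Rule 1: /n/ before /m/ (labial) → [m]
After rule 1: dʒiɲdʒaɲɲommor
Rule 2: /o/ after nasal /ɲ/ → [õ]
Rule 2: /o/ after nasal /m/ → [õ]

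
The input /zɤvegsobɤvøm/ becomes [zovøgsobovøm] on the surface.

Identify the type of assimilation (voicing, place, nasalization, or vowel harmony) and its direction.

/ɤ/→[o] /e/→[ø] /ɤ/→[o].
Vowels agree with the last vowel, so the harmony is regressive.

vowel harmony, regressive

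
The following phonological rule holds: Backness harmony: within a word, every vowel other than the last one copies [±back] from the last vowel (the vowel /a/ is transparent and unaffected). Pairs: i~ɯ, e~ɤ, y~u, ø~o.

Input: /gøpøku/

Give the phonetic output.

/ø/ harmonizes with /u/ ([+back]) → [o]
/ø/ harmonizes with /u/ ([+back]) → [o]

[gopoku]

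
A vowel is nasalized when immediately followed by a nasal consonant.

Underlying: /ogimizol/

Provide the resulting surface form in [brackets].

/i/ before nasal /m/ → [ĩ]

[ogĩmizol]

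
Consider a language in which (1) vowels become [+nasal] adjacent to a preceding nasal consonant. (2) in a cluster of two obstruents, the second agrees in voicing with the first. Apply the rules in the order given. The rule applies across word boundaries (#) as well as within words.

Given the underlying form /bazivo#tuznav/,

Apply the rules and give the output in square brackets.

[bazivo#tuznãv]

Rule 1: /a/ after nasal /n/ → [ã]
After rule 1: bazivo#tuznãv
Rule 2: no segment meets the rule's conditions; no change.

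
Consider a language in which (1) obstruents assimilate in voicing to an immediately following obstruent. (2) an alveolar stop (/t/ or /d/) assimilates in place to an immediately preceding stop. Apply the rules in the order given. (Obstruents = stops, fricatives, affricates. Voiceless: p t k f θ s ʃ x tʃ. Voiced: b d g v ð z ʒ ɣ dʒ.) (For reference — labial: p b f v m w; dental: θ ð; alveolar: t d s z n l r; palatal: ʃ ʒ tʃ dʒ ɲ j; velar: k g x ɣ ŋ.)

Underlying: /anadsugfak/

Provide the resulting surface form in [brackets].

[anatsukfak]

Rule 1: /d/ before /s/ (voiceless) → [t]
Rule 1: /g/ before /f/ (voiceless) → [k]
After rule 1: anatsukfak
Rule 2: no segment meets the rule's conditions; no change.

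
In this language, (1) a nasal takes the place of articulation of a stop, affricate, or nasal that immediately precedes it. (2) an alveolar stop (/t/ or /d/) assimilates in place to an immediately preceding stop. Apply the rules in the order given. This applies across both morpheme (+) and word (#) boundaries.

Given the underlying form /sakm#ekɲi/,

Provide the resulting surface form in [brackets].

Rule 1: /m/ after /k/ (velar) → [ŋ]
Rule 1: /ɲ/ after /k/ (velar) → [ŋ]
After rule 1: sakŋ#ekŋi
Rule 2: no segment meets the rule's conditions; no change.

[sakŋ#ekŋi]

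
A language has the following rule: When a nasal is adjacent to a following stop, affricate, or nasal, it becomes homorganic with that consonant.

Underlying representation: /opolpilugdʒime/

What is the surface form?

no segment meets the rule's conditions; no change.

[opolpilugdʒime]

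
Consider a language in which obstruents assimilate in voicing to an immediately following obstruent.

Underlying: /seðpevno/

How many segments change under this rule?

1

/ð/ before /p/ (voiceless) → [θ]
1 segment changes.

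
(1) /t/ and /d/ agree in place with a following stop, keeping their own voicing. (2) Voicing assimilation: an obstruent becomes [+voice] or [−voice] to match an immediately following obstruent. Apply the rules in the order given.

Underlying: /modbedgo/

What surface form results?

Rule 1: /d/ before /b/ (labial) → [b]
Rule 1: /d/ before /g/ (velar) → [g]
After rule 1: mobbeggo
Rule 2: no segment meets the rule's conditions; no change.

[mobbeggo]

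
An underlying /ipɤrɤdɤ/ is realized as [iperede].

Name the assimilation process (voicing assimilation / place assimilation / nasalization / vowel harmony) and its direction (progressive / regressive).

vowel harmony, progressive

/ɤ/→[e] /ɤ/→[e] /ɤ/→[e].
Vowels agree with the first vowel, so the harmony is progressive.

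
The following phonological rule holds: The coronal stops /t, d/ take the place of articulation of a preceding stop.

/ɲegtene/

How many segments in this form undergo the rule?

1

/t/ after /g/ (velar) → [k]
1 segment changes.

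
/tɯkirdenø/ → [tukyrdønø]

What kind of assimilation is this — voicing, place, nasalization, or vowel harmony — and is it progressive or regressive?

/ɯ/→[u] /i/→[y] /e/→[ø].
Vowels agree with the last vowel, so the harmony is regressive.

vowel harmony, regressive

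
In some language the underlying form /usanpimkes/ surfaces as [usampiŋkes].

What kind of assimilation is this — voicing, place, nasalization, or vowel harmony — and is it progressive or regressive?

place assimilation, regressive

/n/→[m] /m/→[ŋ].
Each target copies a feature from the following segment, so the direction is regressive.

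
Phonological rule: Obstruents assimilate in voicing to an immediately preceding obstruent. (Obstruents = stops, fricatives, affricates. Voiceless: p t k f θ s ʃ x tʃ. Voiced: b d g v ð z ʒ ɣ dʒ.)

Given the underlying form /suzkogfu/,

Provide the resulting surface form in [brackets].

[suzgogvu]

/k/ after /z/ (voiced) → [g]
/f/ after /g/ (voiced) → [v]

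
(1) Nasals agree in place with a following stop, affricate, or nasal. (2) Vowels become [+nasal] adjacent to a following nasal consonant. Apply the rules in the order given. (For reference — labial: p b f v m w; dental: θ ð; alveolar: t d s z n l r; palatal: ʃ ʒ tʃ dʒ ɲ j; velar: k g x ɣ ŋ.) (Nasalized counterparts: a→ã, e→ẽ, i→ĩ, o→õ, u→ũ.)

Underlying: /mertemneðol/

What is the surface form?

[mertẽnneðol]

Rule 1: /m/ before /n/ (alveolar) → [n]
After rule 1: mertenneðol
Rule 2: /e/ before nasal /n/ → [ẽ]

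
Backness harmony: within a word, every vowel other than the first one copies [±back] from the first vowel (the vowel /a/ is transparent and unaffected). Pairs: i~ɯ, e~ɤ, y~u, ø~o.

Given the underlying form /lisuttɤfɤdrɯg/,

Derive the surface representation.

[lisyttefedrig]

/u/ harmonizes with /i/ ([-back]) → [y]
/ɤ/ harmonizes with /i/ ([-back]) → [e]
/ɤ/ harmonizes with /i/ ([-back]) → [e]
/ɯ/ harmonizes with /i/ ([-back]) → [i]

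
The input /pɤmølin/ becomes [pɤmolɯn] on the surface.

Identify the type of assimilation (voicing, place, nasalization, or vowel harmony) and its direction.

vowel harmony, progressive

/ø/→[o] /i/→[ɯ].
Vowels agree with the first vowel, so the harmony is progressive.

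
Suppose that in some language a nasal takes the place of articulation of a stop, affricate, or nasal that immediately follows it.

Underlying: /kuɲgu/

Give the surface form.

[kuŋgu]

/ɲ/ before /g/ (velar) → [ŋ]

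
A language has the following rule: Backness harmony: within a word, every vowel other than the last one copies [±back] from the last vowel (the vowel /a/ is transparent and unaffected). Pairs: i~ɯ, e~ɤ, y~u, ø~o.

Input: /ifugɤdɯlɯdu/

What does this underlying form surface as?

/i/ harmonizes with /u/ ([+back]) → [ɯ]

[ɯfugɤdɯlɯdu]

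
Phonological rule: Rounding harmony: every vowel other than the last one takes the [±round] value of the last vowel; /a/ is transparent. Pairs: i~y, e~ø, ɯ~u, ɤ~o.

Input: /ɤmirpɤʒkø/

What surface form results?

[omyrpoʒkø]

/ɤ/ harmonizes with /ø/ ([+round]) → [o]
/i/ harmonizes with /ø/ ([+round]) → [y]
/ɤ/ harmonizes with /ø/ ([+round]) → [o]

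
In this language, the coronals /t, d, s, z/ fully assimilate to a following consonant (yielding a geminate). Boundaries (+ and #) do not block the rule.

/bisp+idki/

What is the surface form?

/s/ before /p/ → [p] (total assimilation)
/d/ before /k/ → [k] (total assimilation)

[bipp+ikki]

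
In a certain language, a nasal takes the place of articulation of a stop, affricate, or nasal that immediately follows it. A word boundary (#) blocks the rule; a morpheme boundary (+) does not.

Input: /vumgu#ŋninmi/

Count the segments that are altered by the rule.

3

/m/ before /g/ (velar) → [ŋ]
/ŋ/ before /n/ (alveolar) → [n]
/n/ before /m/ (labial) → [m]
3 segments change.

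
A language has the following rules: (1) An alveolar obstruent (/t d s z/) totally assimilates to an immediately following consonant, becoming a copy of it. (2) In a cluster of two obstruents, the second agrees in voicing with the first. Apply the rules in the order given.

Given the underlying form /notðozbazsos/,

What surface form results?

Rule 1: /t/ before /ð/ → [ð] (total assimilation)
Rule 1: /z/ before /b/ → [b] (total assimilation)
Rule 1: /z/ before /s/ → [s] (total assimilation)
After rule 1: noððobbassos
Rule 2: no segment meets the rule's conditions; no change.

[noððobbassos]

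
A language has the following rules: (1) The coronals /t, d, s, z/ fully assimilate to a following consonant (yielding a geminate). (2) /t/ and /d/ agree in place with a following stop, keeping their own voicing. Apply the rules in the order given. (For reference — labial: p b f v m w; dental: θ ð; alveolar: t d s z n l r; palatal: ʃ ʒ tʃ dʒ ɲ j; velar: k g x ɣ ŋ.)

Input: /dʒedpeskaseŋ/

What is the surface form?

[dʒeppekkaseŋ]

Rule 1: /d/ before /p/ → [p] (total assimilation)
Rule 1: /s/ before /k/ → [k] (total assimilation)
After rule 1: dʒeppekkaseŋ
Rule 2: no segment meets the rule's conditions; no change.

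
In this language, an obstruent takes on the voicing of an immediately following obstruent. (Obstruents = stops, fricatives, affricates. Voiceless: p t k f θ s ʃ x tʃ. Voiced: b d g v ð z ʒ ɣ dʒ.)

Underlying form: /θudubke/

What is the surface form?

/b/ before /k/ (voiceless) → [p]

[θudupke]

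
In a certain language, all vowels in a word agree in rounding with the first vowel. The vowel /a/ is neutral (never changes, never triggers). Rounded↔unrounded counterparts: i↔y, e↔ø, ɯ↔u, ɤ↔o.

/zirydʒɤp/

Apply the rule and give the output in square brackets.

[ziridʒɤp]

/y/ harmonizes with /i/ ([-round]) → [i]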